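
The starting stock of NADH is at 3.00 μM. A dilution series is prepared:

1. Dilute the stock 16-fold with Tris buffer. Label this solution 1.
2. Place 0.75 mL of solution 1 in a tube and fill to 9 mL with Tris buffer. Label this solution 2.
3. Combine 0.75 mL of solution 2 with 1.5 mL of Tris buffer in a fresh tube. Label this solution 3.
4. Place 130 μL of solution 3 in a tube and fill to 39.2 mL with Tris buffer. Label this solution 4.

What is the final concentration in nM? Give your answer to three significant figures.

Step 1: 16-fold → factor 16
Step 2: 0.75 mL brought to 9 mL → factor 9/0.75 = 12
Step 3: 0.75 mL + 1.5 mL = 2.25 mL total → factor 2.25/0.75 = 3
Step 4: 130 μL brought to 39.2 mL → factor 39200/130 = 301.54
Overall dilution factor = 16 × 12 × 3 × 301.54 = 1.7369 × 10^5
Final = 3.00 μM / 1.7369 × 10^5 = 1.727 × 10^-5 μM = 0.0173 nM

0.0173 nM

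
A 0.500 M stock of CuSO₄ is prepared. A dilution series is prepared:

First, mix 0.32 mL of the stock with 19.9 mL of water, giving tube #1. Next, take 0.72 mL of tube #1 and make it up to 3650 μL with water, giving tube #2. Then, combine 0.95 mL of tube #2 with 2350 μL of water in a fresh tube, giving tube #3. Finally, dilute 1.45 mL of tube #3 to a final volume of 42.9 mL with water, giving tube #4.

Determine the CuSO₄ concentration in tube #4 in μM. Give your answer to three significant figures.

Step 1: 0.32 mL + 19.9 mL = 20.22 mL total → factor 20.22/0.32 = 63.188
Step 2: 0.72 mL brought to 3650 μL → factor 3.65/0.72 = 5.0694
Step 3: 0.95 mL + 2350 μL = 3.3 mL total → factor 3.3/0.95 = 3.4737
Step 4: 1.45 mL brought to 42.9 mL → factor 42.9/1.45 = 29.586
Overall dilution factor = 63.188 × 5.0694 × 3.4737 × 29.586 = 32921
Final = 0.500 M / 32921 = 1.519 × 10^-5 M = 15.2 μM

15.2 μM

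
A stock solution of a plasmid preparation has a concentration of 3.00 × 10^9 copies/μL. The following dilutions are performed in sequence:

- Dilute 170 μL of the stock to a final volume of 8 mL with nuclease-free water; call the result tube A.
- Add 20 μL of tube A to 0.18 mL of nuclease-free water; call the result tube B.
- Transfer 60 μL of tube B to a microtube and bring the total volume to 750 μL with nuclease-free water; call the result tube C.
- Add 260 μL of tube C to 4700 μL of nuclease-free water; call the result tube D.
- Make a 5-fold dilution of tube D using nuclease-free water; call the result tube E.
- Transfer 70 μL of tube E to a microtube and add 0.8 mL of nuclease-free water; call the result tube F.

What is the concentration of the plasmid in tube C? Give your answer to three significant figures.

Step 1: 170 μL brought to 8 mL → factor 8000/170 = 47.059
Step 2: 20 μL + 0.18 mL = 200 μL total → factor 200/20 = 10
Step 3: 60 μL brought to 750 μL → factor 750/60 = 12.5
Dilution factor through tube C = 47.059 × 10 × 12.5 = 5882.4
[tube C] = 3.00 × 10^9 copies/μL / 5882.4 = 5.10 × 10^5 copies/μL

5.10 × 10^5 copies/μL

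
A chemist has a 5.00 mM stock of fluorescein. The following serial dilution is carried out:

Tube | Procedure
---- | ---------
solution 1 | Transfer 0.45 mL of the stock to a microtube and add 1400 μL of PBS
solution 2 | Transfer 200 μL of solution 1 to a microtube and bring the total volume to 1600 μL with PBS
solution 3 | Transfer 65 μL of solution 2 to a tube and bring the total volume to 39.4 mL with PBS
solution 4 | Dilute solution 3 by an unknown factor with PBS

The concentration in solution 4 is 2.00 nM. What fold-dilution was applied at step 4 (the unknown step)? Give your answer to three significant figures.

125-fold

Step 1: 0.45 mL + 1400 μL = 1.85 mL total → factor 1.85/0.45 = 4.1111
Step 2: 200 μL brought to 1600 μL → factor 1600/200 = 8
Step 3: 65 μL brought to 39.4 mL → factor 39400/65 = 606.15
Step 4: unknown factor x
Product of known-step factors = 19936
Overall factor = 5.00 mM / (2.00 nM) = 2.5 × 10^6
x = 2.5 × 10^6 / 19936 = 125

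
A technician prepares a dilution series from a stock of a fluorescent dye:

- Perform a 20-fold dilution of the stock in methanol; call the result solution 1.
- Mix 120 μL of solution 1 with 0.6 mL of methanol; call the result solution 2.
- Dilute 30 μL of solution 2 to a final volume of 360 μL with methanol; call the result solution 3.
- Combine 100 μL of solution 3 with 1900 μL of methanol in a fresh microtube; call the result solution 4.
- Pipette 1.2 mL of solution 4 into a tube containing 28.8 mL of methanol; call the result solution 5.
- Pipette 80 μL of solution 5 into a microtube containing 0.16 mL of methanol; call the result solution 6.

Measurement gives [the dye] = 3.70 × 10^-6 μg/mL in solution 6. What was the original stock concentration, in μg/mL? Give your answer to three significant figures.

Step 1: 20-fold → factor 20
Step 2: 120 μL + 0.6 mL = 720 μL total → factor 720/120 = 6
Step 3: 30 μL brought to 360 μL → factor 360/30 = 12
Step 4: 100 μL + 1900 μL = 2000 μL total → factor 2000/100 = 20
Step 5: 1.2 mL + 28.8 mL = 30 mL total → factor 30/1.2 = 25
Step 6: 80 μL + 0.16 mL = 240 μL total → factor 240/80 = 3
Overall dilution factor = 20 × 6 × 12 × 20 × 25 × 3 = 2.16 × 10^6
Stock = 3.70 × 10^-6 μg/mL × 2.16 × 10^6 = 7.99 μg/mL

7.99 μg/mL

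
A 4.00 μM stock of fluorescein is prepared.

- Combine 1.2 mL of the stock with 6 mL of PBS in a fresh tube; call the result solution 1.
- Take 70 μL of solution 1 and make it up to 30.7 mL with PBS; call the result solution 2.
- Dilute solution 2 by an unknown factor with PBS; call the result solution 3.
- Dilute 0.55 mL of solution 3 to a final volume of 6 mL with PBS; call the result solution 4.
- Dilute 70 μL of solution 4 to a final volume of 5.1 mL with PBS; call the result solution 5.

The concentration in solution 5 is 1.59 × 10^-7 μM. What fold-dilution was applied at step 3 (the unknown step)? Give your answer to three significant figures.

Step 1: 1.2 mL + 6 mL = 7.2 mL total → factor 7.2/1.2 = 6
Step 2: 70 μL brought to 30.7 mL → factor 30700/70 = 438.57
Step 3: unknown factor x
Step 4: 0.55 mL brought to 6 mL → factor 6/0.55 = 10.909
Step 5: 70 μL brought to 5.1 mL → factor 5100/70 = 72.857
Product of known-step factors = 2.0915 × 10^6
Overall factor = 4.00 μM / (1.59 × 10^-7 μM) = 2.5157 × 10^7
x = 2.5157 × 10^7 / 2.0915 × 10^6 = 12.0

12.0-fold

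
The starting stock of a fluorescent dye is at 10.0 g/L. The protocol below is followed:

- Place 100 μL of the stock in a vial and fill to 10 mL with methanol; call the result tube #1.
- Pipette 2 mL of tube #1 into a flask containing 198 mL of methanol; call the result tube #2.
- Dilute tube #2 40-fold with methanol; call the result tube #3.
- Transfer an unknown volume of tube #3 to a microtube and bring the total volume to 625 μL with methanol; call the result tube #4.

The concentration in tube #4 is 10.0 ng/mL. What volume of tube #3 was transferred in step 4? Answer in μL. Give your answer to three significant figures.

Step 1: 100 μL brought to 10 mL → factor 10000/100 = 100
Step 2: 2 mL + 198 mL = 200 mL total → factor 200/2 = 100
Step 3: 40-fold → factor 40
Step 4: v brought to 625 μL → factor = 625 μL/v
Product of known-step factors = 4 × 10^5
Overall factor = 10.0 g/L / (10.0 ng/mL) = 1 × 10^6
Step-4 factor = 1 × 10^6 / 4 × 10^5 = 2.5
v = 625 μL / 2.5 = 250 μL

250 μL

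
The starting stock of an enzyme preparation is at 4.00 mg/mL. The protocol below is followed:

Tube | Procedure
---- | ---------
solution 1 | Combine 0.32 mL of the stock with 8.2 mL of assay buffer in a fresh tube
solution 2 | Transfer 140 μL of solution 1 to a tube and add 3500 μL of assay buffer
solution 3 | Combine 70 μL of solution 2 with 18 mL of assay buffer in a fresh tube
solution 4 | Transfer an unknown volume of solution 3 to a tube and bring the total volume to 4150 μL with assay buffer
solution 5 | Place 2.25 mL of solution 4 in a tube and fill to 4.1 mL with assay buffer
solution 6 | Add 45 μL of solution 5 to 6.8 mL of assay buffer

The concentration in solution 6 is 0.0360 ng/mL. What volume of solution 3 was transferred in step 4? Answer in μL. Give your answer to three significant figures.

Step 1: 0.32 mL + 8.2 mL = 8.52 mL total → factor 8.52/0.32 = 26.625
Step 2: 140 μL + 3500 μL = 3640 μL total → factor 3640/140 = 26
Step 3: 70 μL + 18 mL = 18070 μL total → factor 18070/70 = 258.14
Step 4: v brought to 4150 μL → factor = 4150 μL/v
Step 5: 2.25 mL brought to 4.1 mL → factor 4.1/2.25 = 1.8222
Step 6: 45 μL + 6.8 mL = 6845 μL total → factor 6845/45 = 152.11
Product of known-step factors = 4.9532 × 10^7
Overall factor = 4.00 mg/mL / (0.0360 ng/mL) = 1.1111 × 10^8
Step-4 factor = 1.1111 × 10^8 / 4.9532 × 10^7 = 2.2432
v = 4150 μL / 2.2432 = 1.85 × 10^3 μL

1.85 × 10^3 μL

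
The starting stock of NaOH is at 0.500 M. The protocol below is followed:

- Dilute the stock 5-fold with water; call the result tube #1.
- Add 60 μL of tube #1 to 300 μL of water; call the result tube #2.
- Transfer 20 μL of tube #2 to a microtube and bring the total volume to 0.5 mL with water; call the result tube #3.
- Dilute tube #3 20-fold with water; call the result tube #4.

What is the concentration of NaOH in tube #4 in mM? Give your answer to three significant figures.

Step 1: 5-fold → factor 5
Step 2: 60 μL + 300 μL = 360 μL total → factor 360/60 = 6
Step 3: 20 μL brought to 0.5 mL → factor 500/20 = 25
Step 4: 20-fold → factor 20
Overall dilution factor = 5 × 6 × 25 × 20 = 15000
Final = 0.500 M / 15000 = 3.333 × 10^-5 M = 0.0333 mM

0.0333 mM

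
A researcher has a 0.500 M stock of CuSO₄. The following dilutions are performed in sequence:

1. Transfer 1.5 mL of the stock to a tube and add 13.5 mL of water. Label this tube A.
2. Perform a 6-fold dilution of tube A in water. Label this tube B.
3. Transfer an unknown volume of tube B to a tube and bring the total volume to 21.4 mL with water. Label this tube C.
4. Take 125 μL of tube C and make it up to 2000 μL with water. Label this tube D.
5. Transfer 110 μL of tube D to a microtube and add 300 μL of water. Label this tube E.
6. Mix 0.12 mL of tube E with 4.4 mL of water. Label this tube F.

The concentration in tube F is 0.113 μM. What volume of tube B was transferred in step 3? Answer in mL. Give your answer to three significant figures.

Step 1: 1.5 mL + 13.5 mL = 15 mL total → factor 15/1.5 = 10
Step 2: 6-fold → factor 6
Step 3: v brought to 21.4 mL → factor = 21.4 mL/v
Step 4: 125 μL brought to 2000 μL → factor 2000/125 = 16
Step 5: 110 μL + 300 μL = 410 μL total → factor 410/110 = 3.7273
Step 6: 0.12 mL + 4.4 mL = 4.52 mL total → factor 4.52/0.12 = 37.667
Product of known-step factors = 1.3478 × 10^5
Overall factor = 0.500 M / (0.113 μM) = 4.4248 × 10^6
Step-3 factor = 4.4248 × 10^6 / 1.3478 × 10^5 = 32.83
v = 21.4 mL / 32.83 = 0.652 mL

0.652 mL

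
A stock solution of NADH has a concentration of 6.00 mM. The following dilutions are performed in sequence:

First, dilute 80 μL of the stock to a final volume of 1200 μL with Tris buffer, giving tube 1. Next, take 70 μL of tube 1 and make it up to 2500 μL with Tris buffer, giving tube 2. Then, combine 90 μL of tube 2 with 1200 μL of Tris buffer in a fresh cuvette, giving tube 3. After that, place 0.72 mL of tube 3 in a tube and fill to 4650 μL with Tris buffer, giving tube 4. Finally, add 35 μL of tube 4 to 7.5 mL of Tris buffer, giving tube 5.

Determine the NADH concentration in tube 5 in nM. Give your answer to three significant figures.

0.562 nM

Step 1: 80 μL brought to 1200 μL → factor 1200/80 = 15
Step 2: 70 μL brought to 2500 μL → factor 2500/70 = 35.714
Step 3: 90 μL + 1200 μL = 1290 μL total → factor 1290/90 = 14.333
Step 4: 0.72 mL brought to 4650 μL → factor 4.65/0.72 = 6.4583
Step 5: 35 μL + 7.5 mL = 7535 μL total → factor 7535/35 = 215.29
Overall dilution factor = 15 × 35.714 × 14.333 × 6.4583 × 215.29 = 1.0676 × 10^7
Final = 6.00 mM / 1.0676 × 10^7 = 5.620 × 10^-7 mM = 0.562 nM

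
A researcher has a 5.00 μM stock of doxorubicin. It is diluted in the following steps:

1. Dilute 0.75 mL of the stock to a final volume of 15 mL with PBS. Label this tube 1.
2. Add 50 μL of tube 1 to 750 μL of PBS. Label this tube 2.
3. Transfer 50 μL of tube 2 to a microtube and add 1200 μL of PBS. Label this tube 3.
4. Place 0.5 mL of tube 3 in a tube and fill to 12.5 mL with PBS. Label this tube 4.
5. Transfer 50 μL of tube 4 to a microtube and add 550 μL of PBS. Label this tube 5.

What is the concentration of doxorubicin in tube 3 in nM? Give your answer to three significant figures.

Step 1: 0.75 mL brought to 15 mL → factor 15/0.75 = 20
Step 2: 50 μL + 750 μL = 800 μL total → factor 800/50 = 16
Step 3: 50 μL + 1200 μL = 1250 μL total → factor 1250/50 = 25
Dilution factor through tube 3 = 20 × 16 × 25 = 8000
[tube 3] = 5.00 μM / 8000 = 0.0006250 μM = 0.625 nM

0.625 nM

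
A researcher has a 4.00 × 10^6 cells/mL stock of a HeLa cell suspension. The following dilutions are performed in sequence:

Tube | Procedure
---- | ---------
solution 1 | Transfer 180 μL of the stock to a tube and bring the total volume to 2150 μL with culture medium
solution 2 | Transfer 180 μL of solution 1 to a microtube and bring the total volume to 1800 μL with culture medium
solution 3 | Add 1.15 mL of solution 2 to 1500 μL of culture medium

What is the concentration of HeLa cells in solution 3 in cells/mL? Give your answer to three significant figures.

1.45 × 10^4 cells/mL

Step 1: 180 μL brought to 2150 μL → factor 2150/180 = 11.944
Step 2: 180 μL brought to 1800 μL → factor 1800/180 = 10
Step 3: 1.15 mL + 1500 μL = 2.65 mL total → factor 2.65/1.15 = 2.3043
Overall dilution factor = 11.944 × 10 × 2.3043 = 275.24
Final = 4.00 × 10^6 cells/mL / 275.24 = 1.45 × 10^4 cells/mL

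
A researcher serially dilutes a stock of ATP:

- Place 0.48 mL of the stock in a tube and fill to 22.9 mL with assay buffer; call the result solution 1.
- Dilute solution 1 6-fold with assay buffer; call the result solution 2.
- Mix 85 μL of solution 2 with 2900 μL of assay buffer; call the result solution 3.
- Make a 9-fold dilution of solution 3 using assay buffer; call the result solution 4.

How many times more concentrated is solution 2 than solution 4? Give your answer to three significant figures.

Step 1: 0.48 mL brought to 22.9 mL → factor 22.9/0.48 = 47.708
Step 2: 6-fold → factor 6
Step 3: 85 μL + 2900 μL = 2985 μL total → factor 2985/85 = 35.118
Step 4: 9-fold → factor 9
Dilution factor to solution 2 = 286.25; to solution 4 = 90472
[solution 2]/[solution 4] = (factor to solution 4)/(factor to solution 2) = 90472/286.25 = 316

316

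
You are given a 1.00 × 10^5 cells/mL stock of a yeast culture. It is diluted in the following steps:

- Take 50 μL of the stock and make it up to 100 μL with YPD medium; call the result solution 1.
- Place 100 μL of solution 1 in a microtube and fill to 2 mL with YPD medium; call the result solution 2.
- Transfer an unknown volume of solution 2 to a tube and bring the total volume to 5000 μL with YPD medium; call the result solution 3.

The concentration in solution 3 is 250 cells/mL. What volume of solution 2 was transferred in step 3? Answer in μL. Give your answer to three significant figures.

Step 1: 50 μL brought to 100 μL → factor 100/50 = 2
Step 2: 100 μL brought to 2 mL → factor 2000/100 = 20
Step 3: v brought to 5000 μL → factor = 5000 μL/v
Product of known-step factors = 40
Overall factor = 1.00 × 10^5 cells/mL / (250 cells/mL) = 400
Step-3 factor = 400 / 40 = 10
v = 5000 μL / 10 = 500 μL

500 μL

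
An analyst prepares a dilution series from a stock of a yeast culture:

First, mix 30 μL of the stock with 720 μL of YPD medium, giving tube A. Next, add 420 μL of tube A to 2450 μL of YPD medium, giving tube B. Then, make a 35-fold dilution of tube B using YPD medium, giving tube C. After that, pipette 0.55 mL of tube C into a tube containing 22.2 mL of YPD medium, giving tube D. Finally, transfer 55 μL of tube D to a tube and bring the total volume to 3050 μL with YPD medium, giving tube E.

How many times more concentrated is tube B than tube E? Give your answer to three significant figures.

Step 1: 30 μL + 720 μL = 750 μL total → factor 750/30 = 25
Step 2: 420 μL + 2450 μL = 2870 μL total → factor 2870/420 = 6.8333
Step 3: 35-fold → factor 35
Step 4: 0.55 mL + 22.2 mL = 22.75 mL total → factor 22.75/0.55 = 41.364
Step 5: 55 μL brought to 3050 μL → factor 3050/55 = 55.455
Dilution factor to tube B = 170.83; to tube E = 1.3715 × 10^7
[tube B]/[tube E] = (factor to tube E)/(factor to tube B) = 1.3715 × 10^7/170.83 = 8.03 × 10^4

8.03 × 10^4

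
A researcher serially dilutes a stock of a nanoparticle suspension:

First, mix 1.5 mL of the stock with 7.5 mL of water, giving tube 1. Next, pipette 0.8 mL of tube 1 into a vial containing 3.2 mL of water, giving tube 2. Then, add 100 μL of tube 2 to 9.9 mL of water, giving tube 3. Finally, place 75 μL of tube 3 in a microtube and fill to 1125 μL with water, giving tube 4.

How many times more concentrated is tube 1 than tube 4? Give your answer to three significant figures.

7.50 × 10^3

Step 1: 1.5 mL + 7.5 mL = 9 mL total → factor 9/1.5 = 6
Step 2: 0.8 mL + 3.2 mL = 4 mL total → factor 4/0.8 = 5
Step 3: 100 μL + 9.9 mL = 10000 μL total → factor 10000/100 = 100
Step 4: 75 μL brought to 1125 μL → factor 1125/75 = 15
Dilution factor to tube 1 = 6; to tube 4 = 45000
[tube 1]/[tube 4] = (factor to tube 4)/(factor to tube 1) = 45000/6 = 7.50 × 10^3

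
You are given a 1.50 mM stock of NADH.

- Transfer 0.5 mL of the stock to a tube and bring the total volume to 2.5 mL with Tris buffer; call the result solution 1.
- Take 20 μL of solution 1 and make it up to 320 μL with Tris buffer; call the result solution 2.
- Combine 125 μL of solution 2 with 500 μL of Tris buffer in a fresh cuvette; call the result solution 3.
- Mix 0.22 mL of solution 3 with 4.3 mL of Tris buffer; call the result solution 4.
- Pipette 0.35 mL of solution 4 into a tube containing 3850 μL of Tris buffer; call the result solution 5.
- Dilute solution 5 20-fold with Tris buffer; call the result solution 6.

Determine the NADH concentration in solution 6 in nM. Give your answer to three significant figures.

0.761 nM

Step 1: 0.5 mL brought to 2.5 mL → factor 2.5/0.5 = 5
Step 2: 20 μL brought to 320 μL → factor 320/20 = 16
Step 3: 125 μL + 500 μL = 625 μL total → factor 625/125 = 5
Step 4: 0.22 mL + 4.3 mL = 4.52 mL total → factor 4.52/0.22 = 20.545
Step 5: 0.35 mL + 3850 μL = 4.2 mL total → factor 4.2/0.35 = 12
Step 6: 20-fold → factor 20
Overall dilution factor = 5 × 16 × 5 × 20.545 × 12 × 20 = 1.9724 × 10^6
Final = 1.50 mM / 1.9724 × 10^6 = 7.605 × 10^-7 mM = 0.761 nM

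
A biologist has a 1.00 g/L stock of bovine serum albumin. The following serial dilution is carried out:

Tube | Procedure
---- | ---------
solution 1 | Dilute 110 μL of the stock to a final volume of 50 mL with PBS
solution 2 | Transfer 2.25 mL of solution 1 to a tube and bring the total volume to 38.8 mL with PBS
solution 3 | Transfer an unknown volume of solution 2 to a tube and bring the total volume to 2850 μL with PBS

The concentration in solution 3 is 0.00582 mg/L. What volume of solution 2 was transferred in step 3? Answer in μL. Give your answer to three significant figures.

130 μL

Step 1: 110 μL brought to 50 mL → factor 50000/110 = 454.55
Step 2: 2.25 mL brought to 38.8 mL → factor 38.8/2.25 = 17.244
Step 3: v brought to 2850 μL → factor = 2850 μL/v
Product of known-step factors = 7838.4
Overall factor = 1.00 g/L / (0.00582 mg/L) = 1.7182 × 10^5
Step-3 factor = 1.7182 × 10^5 / 7838.4 = 21.921
v = 2850 μL / 21.921 = 130 μL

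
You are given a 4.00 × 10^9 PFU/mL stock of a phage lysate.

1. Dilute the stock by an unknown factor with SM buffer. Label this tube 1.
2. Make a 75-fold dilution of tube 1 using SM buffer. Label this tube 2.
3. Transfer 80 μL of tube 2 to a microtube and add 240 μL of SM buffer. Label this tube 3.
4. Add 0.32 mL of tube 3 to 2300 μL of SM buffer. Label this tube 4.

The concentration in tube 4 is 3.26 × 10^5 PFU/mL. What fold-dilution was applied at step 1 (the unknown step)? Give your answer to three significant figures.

Step 1: unknown factor x
Step 2: 75-fold → factor 75
Step 3: 80 μL + 240 μL = 320 μL total → factor 320/80 = 4
Step 4: 0.32 mL + 2300 μL = 2.62 mL total → factor 2.62/0.32 = 8.1875
Product of known-step factors = 2456.2
Overall factor = 4.00 × 10^9 PFU/mL / (3.26 × 10^5 PFU/mL) = 12270
x = 12270 / 2456.2 = 5.00

5.00-fold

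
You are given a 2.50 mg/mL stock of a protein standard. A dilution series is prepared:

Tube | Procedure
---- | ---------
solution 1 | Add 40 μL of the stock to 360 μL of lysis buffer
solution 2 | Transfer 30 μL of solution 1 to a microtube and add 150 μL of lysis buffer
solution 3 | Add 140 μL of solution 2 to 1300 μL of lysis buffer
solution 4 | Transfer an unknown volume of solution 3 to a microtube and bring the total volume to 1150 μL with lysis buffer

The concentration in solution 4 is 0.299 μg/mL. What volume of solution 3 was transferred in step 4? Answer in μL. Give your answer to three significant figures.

Step 1: 40 μL + 360 μL = 400 μL total → factor 400/40 = 10
Step 2: 30 μL + 150 μL = 180 μL total → factor 180/30 = 6
Step 3: 140 μL + 1300 μL = 1440 μL total → factor 1440/140 = 10.286
Step 4: v brought to 1150 μL → factor = 1150 μL/v
Product of known-step factors = 617.14
Overall factor = 2.50 mg/mL / (0.299 μg/mL) = 8361.2
Step-4 factor = 8361.2 / 617.14 = 13.548
v = 1150 μL / 13.548 = 84.9 μL

84.9 μL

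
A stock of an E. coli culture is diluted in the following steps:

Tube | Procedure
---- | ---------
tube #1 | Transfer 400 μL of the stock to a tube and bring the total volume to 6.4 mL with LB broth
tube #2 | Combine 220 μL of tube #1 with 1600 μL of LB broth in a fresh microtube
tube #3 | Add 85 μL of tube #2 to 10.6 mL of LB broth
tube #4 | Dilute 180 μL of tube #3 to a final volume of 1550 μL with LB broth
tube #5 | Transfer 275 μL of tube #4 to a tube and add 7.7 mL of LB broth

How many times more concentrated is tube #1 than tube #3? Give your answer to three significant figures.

Step 1: 400 μL brought to 6.4 mL → factor 6400/400 = 16
Step 2: 220 μL + 1600 μL = 1820 μL total → factor 1820/220 = 8.2727
Step 3: 85 μL + 10.6 mL = 10685 μL total → factor 10685/85 = 125.71
Dilution factor to tube #1 = 16; to tube #3 = 16639
[tube #1]/[tube #3] = (factor to tube #3)/(factor to tube #1) = 16639/16 = 1.04 × 10^3

1.04 × 10^3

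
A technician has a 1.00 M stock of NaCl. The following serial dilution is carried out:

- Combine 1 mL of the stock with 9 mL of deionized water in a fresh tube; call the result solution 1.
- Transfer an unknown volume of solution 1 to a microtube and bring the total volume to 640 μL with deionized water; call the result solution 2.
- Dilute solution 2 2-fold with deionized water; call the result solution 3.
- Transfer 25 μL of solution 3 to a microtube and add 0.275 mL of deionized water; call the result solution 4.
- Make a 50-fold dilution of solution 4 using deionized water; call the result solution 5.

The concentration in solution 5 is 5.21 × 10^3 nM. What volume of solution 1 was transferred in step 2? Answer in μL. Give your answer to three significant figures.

Step 1: 1 mL + 9 mL = 10 mL total → factor 10/1 = 10
Step 2: v brought to 640 μL → factor = 640 μL/v
Step 3: 2-fold → factor 2
Step 4: 25 μL + 0.275 mL = 300 μL total → factor 300/25 = 12
Step 5: 50-fold → factor 50
Product of known-step factors = 12000
Overall factor = 1.00 M / (5.21 × 10^3 nM) = 1.9194 × 10^5
Step-2 factor = 1.9194 × 10^5 / 12000 = 15.995
v = 640 μL / 15.995 = 40.0 μL

40.0 μL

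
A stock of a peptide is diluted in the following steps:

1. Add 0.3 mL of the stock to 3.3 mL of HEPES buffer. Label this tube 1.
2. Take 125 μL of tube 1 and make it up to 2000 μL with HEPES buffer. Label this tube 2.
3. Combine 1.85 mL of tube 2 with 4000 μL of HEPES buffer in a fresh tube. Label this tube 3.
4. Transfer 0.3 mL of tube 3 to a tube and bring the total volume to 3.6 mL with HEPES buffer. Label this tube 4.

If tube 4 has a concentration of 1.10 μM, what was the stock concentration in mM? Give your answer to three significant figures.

Step 1: 0.3 mL + 3.3 mL = 3.6 mL total → factor 3.6/0.3 = 12
Step 2: 125 μL brought to 2000 μL → factor 2000/125 = 16
Step 3: 1.85 mL + 4000 μL = 5.85 mL total → factor 5.85/1.85 = 3.1622
Step 4: 0.3 mL brought to 3.6 mL → factor 3.6/0.3 = 12
Overall dilution factor = 12 × 16 × 3.1622 × 12 = 7285.6
Stock = 1.10 μM × 7285.6 = 8014 μM = 8.01 mM

8.01 mM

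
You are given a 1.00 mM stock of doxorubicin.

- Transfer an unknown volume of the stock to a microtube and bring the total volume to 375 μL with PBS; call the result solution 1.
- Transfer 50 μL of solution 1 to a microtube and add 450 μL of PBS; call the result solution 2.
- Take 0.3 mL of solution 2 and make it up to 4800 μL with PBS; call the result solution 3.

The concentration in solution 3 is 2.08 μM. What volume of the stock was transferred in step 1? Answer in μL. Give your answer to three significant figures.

Step 1: v brought to 375 μL → factor = 375 μL/v
Step 2: 50 μL + 450 μL = 500 μL total → factor 500/50 = 10
Step 3: 0.3 mL brought to 4800 μL → factor 4.8/0.3 = 16
Product of known-step factors = 160
Overall factor = 1.00 mM / (2.08 μM) = 480.77
Step-1 factor = 480.77 / 160 = 3.0048
v = 375 μL / 3.0048 = 125 μL

125 μL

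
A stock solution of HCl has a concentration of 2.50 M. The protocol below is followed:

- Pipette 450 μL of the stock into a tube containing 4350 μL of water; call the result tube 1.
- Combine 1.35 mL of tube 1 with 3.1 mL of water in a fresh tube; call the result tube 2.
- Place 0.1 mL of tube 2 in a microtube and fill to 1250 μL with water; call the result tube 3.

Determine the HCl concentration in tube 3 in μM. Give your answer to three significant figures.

Step 1: 450 μL + 4350 μL = 4800 μL total → factor 4800/450 = 10.667
Step 2: 1.35 mL + 3.1 mL = 4.45 mL total → factor 4.45/1.35 = 3.2963
Step 3: 0.1 mL brought to 1250 μL → factor 1.25/0.1 = 12.5
Overall dilution factor = 10.667 × 3.2963 × 12.5 = 439.51
Final = 2.50 M / 439.51 = 0.005688 M = 5.69 × 10^3 μM

5.69 × 10^3 μM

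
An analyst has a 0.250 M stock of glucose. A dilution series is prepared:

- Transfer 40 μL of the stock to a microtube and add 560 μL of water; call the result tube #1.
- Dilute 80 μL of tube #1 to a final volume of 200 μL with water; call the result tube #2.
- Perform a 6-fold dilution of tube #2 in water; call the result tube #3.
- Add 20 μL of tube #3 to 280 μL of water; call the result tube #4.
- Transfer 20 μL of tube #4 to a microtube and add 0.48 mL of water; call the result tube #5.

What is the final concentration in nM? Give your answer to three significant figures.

2.96 × 10^3 nM

Step 1: 40 μL + 560 μL = 600 μL total → factor 600/40 = 15
Step 2: 80 μL brought to 200 μL → factor 200/80 = 2.5
Step 3: 6-fold → factor 6
Step 4: 20 μL + 280 μL = 300 μL total → factor 300/20 = 15
Step 5: 20 μL + 0.48 mL = 500 μL total → factor 500/20 = 25
Overall dilution factor = 15 × 2.5 × 6 × 15 × 25 = 84375
Final = 0.250 M / 84375 = 2.963 × 10^-6 M = 2.96 × 10^3 nM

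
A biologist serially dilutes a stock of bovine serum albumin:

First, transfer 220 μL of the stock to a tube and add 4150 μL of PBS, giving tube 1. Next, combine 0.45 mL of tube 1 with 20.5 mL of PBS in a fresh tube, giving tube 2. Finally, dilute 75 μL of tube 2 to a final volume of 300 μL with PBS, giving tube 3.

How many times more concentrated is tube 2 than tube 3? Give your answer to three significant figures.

4.00

Step 1: 220 μL + 4150 μL = 4370 μL total → factor 4370/220 = 19.864
Step 2: 0.45 mL + 20.5 mL = 20.95 mL total → factor 20.95/0.45 = 46.556
Step 3: 75 μL brought to 300 μL → factor 300/75 = 4
Dilution factor to tube 2 = 924.76; to tube 3 = 3699.1
[tube 2]/[tube 3] = (factor to tube 3)/(factor to tube 2) = 3699.1/924.76 = 4.00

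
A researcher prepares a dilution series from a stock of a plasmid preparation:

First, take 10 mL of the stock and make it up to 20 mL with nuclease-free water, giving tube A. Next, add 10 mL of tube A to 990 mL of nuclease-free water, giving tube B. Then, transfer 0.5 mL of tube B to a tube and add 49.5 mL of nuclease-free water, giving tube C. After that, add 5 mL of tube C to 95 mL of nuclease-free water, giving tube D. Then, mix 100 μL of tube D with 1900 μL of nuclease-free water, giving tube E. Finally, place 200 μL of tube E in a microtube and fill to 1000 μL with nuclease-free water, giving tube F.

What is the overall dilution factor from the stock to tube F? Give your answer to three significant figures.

4.00 × 10^7

Step 1: 10 mL brought to 20 mL → factor 20/10 = 2
Step 2: 10 mL + 990 mL = 1000 mL total → factor 1000/10 = 100
Step 3: 0.5 mL + 49.5 mL = 50 mL total → factor 50/0.5 = 100
Step 4: 5 mL + 95 mL = 100 mL total → factor 100/5 = 20
Step 5: 100 μL + 1900 μL = 2000 μL total → factor 2000/100 = 20
Step 6: 200 μL brought to 1000 μL → factor 1000/200 = 5
Overall dilution factor = 2 × 100 × 100 × 20 × 20 × 5 = 4 × 10^7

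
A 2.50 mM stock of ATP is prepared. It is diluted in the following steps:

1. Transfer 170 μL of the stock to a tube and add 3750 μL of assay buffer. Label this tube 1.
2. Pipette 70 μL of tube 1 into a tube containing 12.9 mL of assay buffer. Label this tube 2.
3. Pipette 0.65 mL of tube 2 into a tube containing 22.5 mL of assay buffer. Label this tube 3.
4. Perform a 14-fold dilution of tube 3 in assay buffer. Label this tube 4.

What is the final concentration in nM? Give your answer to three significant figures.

1.17 nM

Step 1: 170 μL + 3750 μL = 3920 μL total → factor 3920/170 = 23.059
Step 2: 70 μL + 12.9 mL = 12970 μL total → factor 12970/70 = 185.29
Step 3: 0.65 mL + 22.5 mL = 23.15 mL total → factor 23.15/0.65 = 35.615
Step 4: 14-fold → factor 14
Overall dilution factor = 23.059 × 185.29 × 35.615 × 14 = 2.1303 × 10^6
Final = 2.50 mM / 2.1303 × 10^6 = 1.174 × 10^-6 mM = 1.17 nM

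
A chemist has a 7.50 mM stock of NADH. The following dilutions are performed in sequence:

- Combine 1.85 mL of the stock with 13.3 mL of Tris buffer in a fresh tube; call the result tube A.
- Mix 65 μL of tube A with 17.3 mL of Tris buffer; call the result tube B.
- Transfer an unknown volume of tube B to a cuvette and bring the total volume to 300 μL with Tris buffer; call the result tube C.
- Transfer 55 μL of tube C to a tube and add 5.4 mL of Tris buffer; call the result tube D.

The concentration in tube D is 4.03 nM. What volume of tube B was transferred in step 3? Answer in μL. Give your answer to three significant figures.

35.0 μL

Step 1: 1.85 mL + 13.3 mL = 15.15 mL total → factor 15.15/1.85 = 8.1892
Step 2: 65 μL + 17.3 mL = 17365 μL total → factor 17365/65 = 267.15
Step 3: v brought to 300 μL → factor = 300 μL/v
Step 4: 55 μL + 5.4 mL = 5455 μL total → factor 5455/55 = 99.182
Product of known-step factors = 2.1699 × 10^5
Overall factor = 7.50 mM / (4.03 nM) = 1.861 × 10^6
Step-3 factor = 1.861 × 10^6 / 2.1699 × 10^5 = 8.5767
v = 300 μL / 8.5767 = 35.0 μL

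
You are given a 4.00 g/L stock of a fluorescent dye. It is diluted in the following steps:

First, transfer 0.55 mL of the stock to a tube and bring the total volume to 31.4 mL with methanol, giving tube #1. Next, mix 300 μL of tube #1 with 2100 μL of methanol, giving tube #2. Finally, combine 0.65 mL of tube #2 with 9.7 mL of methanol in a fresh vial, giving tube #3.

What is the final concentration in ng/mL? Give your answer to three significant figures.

Step 1: 0.55 mL brought to 31.4 mL → factor 31.4/0.55 = 57.091
Step 2: 300 μL + 2100 μL = 2400 μL total → factor 2400/300 = 8
Step 3: 0.65 mL + 9.7 mL = 10.35 mL total → factor 10.35/0.65 = 15.923
Overall dilution factor = 57.091 × 8 × 15.923 = 7272.5
Final = 4.00 g/L / 7272.5 = 0.0005500 g/L = 550 ng/mL

550 ng/mL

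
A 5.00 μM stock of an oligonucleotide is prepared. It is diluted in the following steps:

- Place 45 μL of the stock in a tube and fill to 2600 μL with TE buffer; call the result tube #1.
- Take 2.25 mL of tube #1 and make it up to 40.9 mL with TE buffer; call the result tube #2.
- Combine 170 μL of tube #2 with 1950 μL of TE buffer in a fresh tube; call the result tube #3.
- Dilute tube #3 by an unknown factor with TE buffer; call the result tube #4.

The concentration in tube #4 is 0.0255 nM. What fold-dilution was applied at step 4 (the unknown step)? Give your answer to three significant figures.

Step 1: 45 μL brought to 2600 μL → factor 2600/45 = 57.778
Step 2: 2.25 mL brought to 40.9 mL → factor 40.9/2.25 = 18.178
Step 3: 170 μL + 1950 μL = 2120 μL total → factor 2120/170 = 12.471
Step 4: unknown factor x
Product of known-step factors = 13098
Overall factor = 5.00 μM / (0.0255 nM) = 1.9608 × 10^5
x = 1.9608 × 10^5 / 13098 = 15.0

15.0-fold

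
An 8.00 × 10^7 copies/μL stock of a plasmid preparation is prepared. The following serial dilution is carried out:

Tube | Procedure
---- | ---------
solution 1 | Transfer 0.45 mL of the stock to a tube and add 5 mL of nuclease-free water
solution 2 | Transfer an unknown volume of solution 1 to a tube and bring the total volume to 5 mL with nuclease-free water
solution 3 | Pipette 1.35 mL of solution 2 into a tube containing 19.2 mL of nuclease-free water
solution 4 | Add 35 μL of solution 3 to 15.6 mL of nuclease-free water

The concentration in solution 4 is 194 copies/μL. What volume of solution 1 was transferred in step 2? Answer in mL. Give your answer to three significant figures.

Step 1: 0.45 mL + 5 mL = 5.45 mL total → factor 5.45/0.45 = 12.111
Step 2: v brought to 5 mL → factor = 5 mL/v
Step 3: 1.35 mL + 19.2 mL = 20.55 mL total → factor 20.55/1.35 = 15.222
Step 4: 35 μL + 15.6 mL = 15635 μL total → factor 15635/35 = 446.71
Product of known-step factors = 82355
Overall factor = 8.00 × 10^7 copies/μL / (194 copies/μL) = 4.1237 × 10^5
Step-2 factor = 4.1237 × 10^5 / 82355 = 5.0072
v = 5 mL / 5.0072 = 0.999 mL

0.999 mL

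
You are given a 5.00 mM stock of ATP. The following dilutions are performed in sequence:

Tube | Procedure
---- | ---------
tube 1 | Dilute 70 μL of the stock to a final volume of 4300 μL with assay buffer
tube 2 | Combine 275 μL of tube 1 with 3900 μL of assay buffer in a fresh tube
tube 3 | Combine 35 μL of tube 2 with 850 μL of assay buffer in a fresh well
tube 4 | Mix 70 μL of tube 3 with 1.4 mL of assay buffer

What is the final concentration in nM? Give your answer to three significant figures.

10.1 nM

Step 1: 70 μL brought to 4300 μL → factor 4300/70 = 61.429
Step 2: 275 μL + 3900 μL = 4175 μL total → factor 4175/275 = 15.182
Step 3: 35 μL + 850 μL = 885 μL total → factor 885/35 = 25.286
Step 4: 70 μL + 1.4 mL = 1470 μL total → factor 1470/70 = 21
Overall dilution factor = 61.429 × 15.182 × 25.286 × 21 = 4.9521 × 10^5
Final = 5.00 mM / 4.9521 × 10^5 = 1.010 × 10^-5 mM = 10.1 nM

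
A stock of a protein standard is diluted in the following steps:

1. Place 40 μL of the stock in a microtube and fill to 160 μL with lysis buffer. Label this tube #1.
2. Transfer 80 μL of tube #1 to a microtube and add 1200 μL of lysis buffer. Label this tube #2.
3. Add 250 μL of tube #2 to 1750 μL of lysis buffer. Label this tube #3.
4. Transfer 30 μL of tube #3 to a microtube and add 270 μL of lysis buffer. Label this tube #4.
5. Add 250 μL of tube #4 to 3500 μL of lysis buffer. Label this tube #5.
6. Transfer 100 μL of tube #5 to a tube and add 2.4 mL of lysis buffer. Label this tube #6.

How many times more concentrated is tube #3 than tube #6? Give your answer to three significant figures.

3.75 × 10^3

Step 1: 40 μL brought to 160 μL → factor 160/40 = 4
Step 2: 80 μL + 1200 μL = 1280 μL total → factor 1280/80 = 16
Step 3: 250 μL + 1750 μL = 2000 μL total → factor 2000/250 = 8
Step 4: 30 μL + 270 μL = 300 μL total → factor 300/30 = 10
Step 5: 250 μL + 3500 μL = 3750 μL total → factor 3750/250 = 15
Step 6: 100 μL + 2.4 mL = 2500 μL total → factor 2500/100 = 25
Dilution factor to tube #3 = 512; to tube #6 = 1.92 × 10^6
[tube #3]/[tube #6] = (factor to tube #6)/(factor to tube #3) = 1.92 × 10^6/512 = 3.75 × 10^3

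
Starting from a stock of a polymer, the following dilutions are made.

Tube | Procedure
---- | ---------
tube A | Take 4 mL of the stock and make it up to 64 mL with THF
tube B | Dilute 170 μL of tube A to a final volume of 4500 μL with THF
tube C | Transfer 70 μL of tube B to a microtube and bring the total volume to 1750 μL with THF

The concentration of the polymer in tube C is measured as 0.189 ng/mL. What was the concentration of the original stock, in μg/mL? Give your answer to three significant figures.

Step 1: 4 mL brought to 64 mL → factor 64/4 = 16
Step 2: 170 μL brought to 4500 μL → factor 4500/170 = 26.471
Step 3: 70 μL brought to 1750 μL → factor 1750/70 = 25
Overall dilution factor = 16 × 26.471 × 25 = 10588
Stock = 0.189 ng/mL × 10588 = 2001 ng/mL = 2.00 μg/mL

2.00 μg/mL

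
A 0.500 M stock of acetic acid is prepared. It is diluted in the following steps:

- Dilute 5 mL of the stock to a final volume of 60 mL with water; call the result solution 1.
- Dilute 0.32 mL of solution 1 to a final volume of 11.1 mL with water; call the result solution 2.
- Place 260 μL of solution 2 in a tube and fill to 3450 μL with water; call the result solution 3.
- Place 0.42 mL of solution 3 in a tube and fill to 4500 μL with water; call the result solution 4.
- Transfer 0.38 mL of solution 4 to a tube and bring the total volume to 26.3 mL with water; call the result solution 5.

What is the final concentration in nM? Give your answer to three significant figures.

122 nM

Step 1: 5 mL brought to 60 mL → factor 60/5 = 12
Step 2: 0.32 mL brought to 11.1 mL → factor 11.1/0.32 = 34.688
Step 3: 260 μL brought to 3450 μL → factor 3450/260 = 13.269
Step 4: 0.42 mL brought to 4500 μL → factor 4.5/0.42 = 10.714
Step 5: 0.38 mL brought to 26.3 mL → factor 26.3/0.38 = 69.211
Overall dilution factor = 12 × 34.688 × 13.269 × 10.714 × 69.211 = 4.0958 × 10^6
Final = 0.500 M / 4.0958 × 10^6 = 1.221 × 10^-7 M = 122 nM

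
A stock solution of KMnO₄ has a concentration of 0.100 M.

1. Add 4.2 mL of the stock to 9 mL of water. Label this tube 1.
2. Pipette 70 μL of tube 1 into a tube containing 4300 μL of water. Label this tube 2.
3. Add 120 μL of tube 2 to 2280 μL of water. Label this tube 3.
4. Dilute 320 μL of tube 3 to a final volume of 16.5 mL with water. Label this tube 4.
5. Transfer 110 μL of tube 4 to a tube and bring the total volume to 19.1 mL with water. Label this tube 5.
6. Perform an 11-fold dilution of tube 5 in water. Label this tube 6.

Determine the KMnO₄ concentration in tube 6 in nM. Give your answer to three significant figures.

Step 1: 4.2 mL + 9 mL = 13.2 mL total → factor 13.2/4.2 = 3.1429
Step 2: 70 μL + 4300 μL = 4370 μL total → factor 4370/70 = 62.429
Step 3: 120 μL + 2280 μL = 2400 μL total → factor 2400/120 = 20
Step 4: 320 μL brought to 16.5 mL → factor 16500/320 = 51.562
Step 5: 110 μL brought to 19.1 mL → factor 19100/110 = 173.64
Step 6: 11-fold → factor 11
Overall dilution factor = 3.1429 × 62.429 × 20 × 51.562 × 173.64 × 11 = 3.8646 × 10^8
Final = 0.100 M / 3.8646 × 10^8 = 2.588 × 10^-10 M = 0.259 nM

0.259 nM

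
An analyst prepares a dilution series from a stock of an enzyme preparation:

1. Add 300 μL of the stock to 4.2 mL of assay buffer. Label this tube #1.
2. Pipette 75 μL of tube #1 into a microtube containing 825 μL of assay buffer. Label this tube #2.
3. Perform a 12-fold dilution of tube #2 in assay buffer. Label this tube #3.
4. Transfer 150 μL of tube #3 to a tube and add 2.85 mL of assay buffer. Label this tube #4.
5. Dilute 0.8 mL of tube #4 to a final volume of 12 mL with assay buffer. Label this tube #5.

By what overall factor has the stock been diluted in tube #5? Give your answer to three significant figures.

Step 1: 300 μL + 4.2 mL = 4500 μL total → factor 4500/300 = 15
Step 2: 75 μL + 825 μL = 900 μL total → factor 900/75 = 12
Step 3: 12-fold → factor 12
Step 4: 150 μL + 2.85 mL = 3000 μL total → factor 3000/150 = 20
Step 5: 0.8 mL brought to 12 mL → factor 12/0.8 = 15
Overall dilution factor = 15 × 12 × 12 × 20 × 15 = 6.48 × 10^5

6.48 × 10^5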